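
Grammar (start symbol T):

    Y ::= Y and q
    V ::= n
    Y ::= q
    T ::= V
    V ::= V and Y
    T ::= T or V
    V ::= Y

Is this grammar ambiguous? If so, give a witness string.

Witness: q and q

Derivation 1: T ⇒ V ⇒ V and Y ⇒ Y and Y ⇒ q and Y ⇒ q and q
Derivation 2: T ⇒ V ⇒ Y ⇒ Y and q ⇒ q and q

Two distinct leftmost derivations for the same string.

Ambiguous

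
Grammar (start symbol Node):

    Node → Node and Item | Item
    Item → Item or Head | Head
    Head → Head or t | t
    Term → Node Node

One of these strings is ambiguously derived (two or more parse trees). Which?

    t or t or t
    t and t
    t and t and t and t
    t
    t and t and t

t or t or t

t or t or t: 4 trees
t and t: 1 tree
t and t and t and t: 1 tree
t: 1 tree
t and t and t: 1 tree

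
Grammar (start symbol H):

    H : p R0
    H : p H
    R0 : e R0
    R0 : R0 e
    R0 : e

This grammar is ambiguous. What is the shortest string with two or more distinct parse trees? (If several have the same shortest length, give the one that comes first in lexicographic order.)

p e e

length 2: no string has ≥2 trees
length 3: p e e has 2 parse trees

Two derivations of p e e:
  H ⇒ p R0 ⇒ p e R0 ⇒ p e e
  H ⇒ p R0 ⇒ p R0 e ⇒ p e e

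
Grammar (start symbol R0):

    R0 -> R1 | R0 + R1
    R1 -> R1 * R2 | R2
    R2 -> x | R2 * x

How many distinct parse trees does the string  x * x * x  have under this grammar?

Parse trees for x * x * x:
  [R0 [R1 [R1 [R2 x]] * [R2 [R2 x] * x]]]
  [R0 [R1 [R1 [R1 [R2 x]] * [R2 x]] * [R2 x]]]
  [R0 [R1 [R1 [R2 [R2 x] * x]] * [R2 x]]]
  [R0 [R1 [R2 [R2 [R2 x] * x] * x]]]

4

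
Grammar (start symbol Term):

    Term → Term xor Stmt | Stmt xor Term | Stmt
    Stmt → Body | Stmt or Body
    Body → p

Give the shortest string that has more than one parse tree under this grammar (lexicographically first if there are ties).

p xor p

length 1: no string has ≥2 trees
length 3: p xor p has 2 parse trees

Two derivations of p xor p:
  Term ⇒ Term xor Stmt ⇒ Stmt xor Stmt ⇒ Body xor Stmt ⇒ p xor Stmt ⇒ p xor Body ⇒ p xor p
  Term ⇒ Stmt xor Term ⇒ Body xor Term ⇒ p xor Term ⇒ p xor Stmt ⇒ p xor Body ⇒ p xor p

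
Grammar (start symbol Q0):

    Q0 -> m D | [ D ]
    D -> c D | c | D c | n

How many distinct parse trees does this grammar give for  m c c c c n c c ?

Parse trees for m c c c c n c c (showing first 6 of 15):
  [Q0 m [D c [D c [D c [D c [D [D [D n] c] c]]]]]]
  [Q0 m [D c [D c [D c [D [D c [D [D n] c]] c]]]]]
  [Q0 m [D c [D c [D c [D [D [D c [D n]] c] c]]]]]
  [Q0 m [D c [D c [D [D c [D c [D [D n] c]]] c]]]]
  [Q0 m [D c [D c [D [D c [D [D c [D n]] c]] c]]]]
  [Q0 m [D c [D c [D [D [D c [D c [D n]]] c] c]]]]

15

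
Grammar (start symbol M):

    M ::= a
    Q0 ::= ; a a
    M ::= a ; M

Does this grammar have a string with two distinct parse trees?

Only M is reachable from M; ignoring the rest: The reachable grammar is A → atom sep A | atom. Each atom is followed by either the separator (recurse) or end-of-string (stop) — no choice point.

Unambiguous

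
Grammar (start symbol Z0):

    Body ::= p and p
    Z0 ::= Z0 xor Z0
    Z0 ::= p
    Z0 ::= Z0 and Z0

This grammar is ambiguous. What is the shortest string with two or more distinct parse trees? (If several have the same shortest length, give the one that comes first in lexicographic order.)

length 1: no string has ≥2 trees
length 3: no string has ≥2 trees
length 5: p and p and p has 2 parse trees

Two derivations of p and p and p:
  Z0 ⇒ Z0 and Z0 ⇒ p and Z0 ⇒ p and Z0 and Z0 ⇒ p and p and Z0 ⇒ p and p and p
  Z0 ⇒ Z0 and Z0 ⇒ Z0 and Z0 and Z0 ⇒ p and Z0 and Z0 ⇒ p and p and Z0 ⇒ p and p and p

p and p and p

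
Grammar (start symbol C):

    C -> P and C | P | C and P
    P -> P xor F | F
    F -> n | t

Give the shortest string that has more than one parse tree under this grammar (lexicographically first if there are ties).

n and n

length 1: no string has ≥2 trees
length 3: n and n has 2 parse trees

Two derivations of n and n:
  C ⇒ P and C ⇒ F and C ⇒ n and C ⇒ n and P ⇒ n and F ⇒ n and n
  C ⇒ C and P ⇒ P and P ⇒ F and P ⇒ n and P ⇒ n and F ⇒ n and n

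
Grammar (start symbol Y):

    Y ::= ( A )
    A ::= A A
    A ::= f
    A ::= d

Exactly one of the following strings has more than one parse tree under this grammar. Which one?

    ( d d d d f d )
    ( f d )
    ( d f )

( d d d d f d )

( d d d d f d ): 42 trees
( f d ): 1 tree
( d f ): 1 tree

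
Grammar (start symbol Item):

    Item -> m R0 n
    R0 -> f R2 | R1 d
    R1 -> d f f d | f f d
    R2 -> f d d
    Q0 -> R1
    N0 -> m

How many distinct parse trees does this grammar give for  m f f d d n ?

Parse trees for m f f d d n:
  [Item m [R0 f [R2 f d d]] n]
  [Item m [R0 [R1 f f d] d] n]

2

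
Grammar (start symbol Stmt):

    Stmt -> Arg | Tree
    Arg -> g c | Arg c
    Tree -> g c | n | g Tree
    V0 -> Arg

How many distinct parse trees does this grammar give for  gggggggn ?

1

Parse trees for gggggggn:
  [Stmt [Tree g [Tree g [Tree g [Tree g [Tree g [Tree g [Tree g [Tree n]]]]]]]]]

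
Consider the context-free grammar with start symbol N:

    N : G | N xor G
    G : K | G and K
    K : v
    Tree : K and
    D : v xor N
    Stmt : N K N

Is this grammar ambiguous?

Only N, G, K are reachable from N; ignoring the rest: The grammar is stratified — N handles 'xor' (left-recursive), G handles 'and', K atoms. Each operator has a fixed associativity and precedence level, so every string has one parse.

Unambiguous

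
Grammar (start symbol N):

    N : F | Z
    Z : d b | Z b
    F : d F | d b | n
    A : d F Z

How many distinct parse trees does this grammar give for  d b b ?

Parse trees for d b b:
  [N [Z [Z d b] b]]

1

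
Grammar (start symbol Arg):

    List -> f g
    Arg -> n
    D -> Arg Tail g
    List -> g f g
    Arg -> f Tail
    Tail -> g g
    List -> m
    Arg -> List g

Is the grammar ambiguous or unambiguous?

Ambiguous

Witness: f g g

Derivation 1: Arg ⇒ f Tail ⇒ f g g
Derivation 2: Arg ⇒ List g ⇒ f g g

Two distinct leftmost derivations for the same string.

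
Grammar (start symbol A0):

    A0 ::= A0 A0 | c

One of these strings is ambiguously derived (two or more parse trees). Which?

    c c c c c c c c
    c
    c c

c c c c c c c c

c c c c c c c c: 429 trees
c: 1 tree
c c: 1 tree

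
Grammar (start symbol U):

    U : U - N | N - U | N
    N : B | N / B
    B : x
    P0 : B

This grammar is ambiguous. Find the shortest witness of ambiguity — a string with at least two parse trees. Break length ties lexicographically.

x - x

length 1: no string has ≥2 trees
length 3: x - x has 2 parse trees

Two derivations of x - x:
  U ⇒ U - N ⇒ N - N ⇒ B - N ⇒ x - N ⇒ x - B ⇒ x - x
  U ⇒ N - U ⇒ B - U ⇒ x - U ⇒ x - N ⇒ x - B ⇒ x - x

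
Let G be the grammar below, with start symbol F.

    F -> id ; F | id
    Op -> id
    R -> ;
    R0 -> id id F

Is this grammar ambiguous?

Only F is reachable from F; ignoring the rest: The reachable grammar is A → atom sep A | atom. Each atom is followed by either the separator (recurse) or end-of-string (stop) — no choice point.

Unambiguous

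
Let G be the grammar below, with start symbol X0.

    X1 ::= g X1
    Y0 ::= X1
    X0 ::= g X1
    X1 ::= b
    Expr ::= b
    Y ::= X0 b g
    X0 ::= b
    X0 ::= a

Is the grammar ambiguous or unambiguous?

Unambiguous

(Y, Expr, Y0 are unreachable from X0, so their rules don't affect L(X0).) The reachable rules are right-linear with at most one rule per (nonterminal, next-terminal) pair. Each input token forces the next rule, so parsing is deterministic.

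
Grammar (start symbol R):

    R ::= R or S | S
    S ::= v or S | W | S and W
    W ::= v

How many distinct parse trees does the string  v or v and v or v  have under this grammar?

Parse trees for v or v and v or v:
  [R [R [R [S [W v]]] or [S [S [W v]] and [W v]]] or [S [W v]]]
  [R [R [S v or [S [S [W v]] and [W v]]]] or [S [W v]]]
  [R [R [S [S v or [S [W v]]] and [W v]]] or [S [W v]]]

3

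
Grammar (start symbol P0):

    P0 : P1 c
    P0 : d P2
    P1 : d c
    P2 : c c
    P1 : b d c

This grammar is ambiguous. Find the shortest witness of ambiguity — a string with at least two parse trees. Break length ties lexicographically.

length 3: d c c has 2 parse trees

Two derivations of d c c:
  P0 ⇒ P1 c ⇒ d c c
  P0 ⇒ d P2 ⇒ d c c

d c c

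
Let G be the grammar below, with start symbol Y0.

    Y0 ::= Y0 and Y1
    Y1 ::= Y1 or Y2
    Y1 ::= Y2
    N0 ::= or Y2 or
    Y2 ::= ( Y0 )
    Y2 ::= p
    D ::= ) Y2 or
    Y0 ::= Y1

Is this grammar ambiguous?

Unambiguous

Only Y0, Y1, Y2 are reachable from Y0; ignoring the rest: Y0 → Y0 and Y1 | Y1  ;  Y1 → Y1 or Y2 | Y2  — a left-associative chain with Y2 at the bottom. Each string factors uniquely by precedence.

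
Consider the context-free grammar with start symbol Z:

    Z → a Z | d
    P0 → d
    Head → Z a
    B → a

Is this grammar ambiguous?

(P0, Head, B are unreachable from Z, so their rules don't affect L(Z).) Each reachable nonterminal has at most one production per leading terminal, and all productions are right-linear; the derivation is determined token-by-token.

Unambiguous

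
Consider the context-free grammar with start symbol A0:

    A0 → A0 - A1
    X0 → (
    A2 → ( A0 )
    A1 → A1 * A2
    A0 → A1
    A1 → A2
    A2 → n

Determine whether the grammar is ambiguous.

Only A0, A1, A2 are reachable from A0; ignoring the rest: A0 → A0 - A1 | A1  ;  A1 → A1 * A2 | A2  — a left-associative chain with A2 at the bottom. Each string factors uniquely by precedence.

Unambiguous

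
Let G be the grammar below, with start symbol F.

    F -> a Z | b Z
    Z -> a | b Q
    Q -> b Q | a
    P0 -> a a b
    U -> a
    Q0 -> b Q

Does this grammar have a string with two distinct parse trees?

Unambiguous

Only F, Z, Q are reachable from F; ignoring the rest: Each reachable nonterminal has at most one production per leading terminal, and all productions are right-linear; the derivation is determined token-by-token.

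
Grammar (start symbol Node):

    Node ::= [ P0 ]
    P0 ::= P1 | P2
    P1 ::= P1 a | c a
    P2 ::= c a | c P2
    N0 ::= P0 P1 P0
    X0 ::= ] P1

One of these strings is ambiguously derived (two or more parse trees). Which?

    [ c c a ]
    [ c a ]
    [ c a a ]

[ c a ]

[ c c a ]: 1 tree
[ c a ]: 2 trees
[ c a a ]: 1 tree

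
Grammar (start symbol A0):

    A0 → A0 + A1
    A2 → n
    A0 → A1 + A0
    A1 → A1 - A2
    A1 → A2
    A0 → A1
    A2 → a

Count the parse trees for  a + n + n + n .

Parse trees for a + n + n + n:
  [A0 [A0 [A0 [A0 [A1 [A2 a]]] + [A1 [A2 n]]] + [A1 [A2 n]]] + [A1 [A2 n]]]
  [A0 [A0 [A0 [A1 [A2 a]] + [A0 [A1 [A2 n]]]] + [A1 [A2 n]]] + [A1 [A2 n]]]
  [A0 [A0 [A1 [A2 a]] + [A0 [A0 [A1 [A2 n]]] + [A1 [A2 n]]]] + [A1 [A2 n]]]
  [A0 [A0 [A1 [A2 a]] + [A0 [A1 [A2 n]] + [A0 [A1 [A2 n]]]]] + [A1 [A2 n]]]
  [A0 [A1 [A2 a]] + [A0 [A0 [A0 [A1 [A2 n]]] + [A1 [A2 n]]] + [A1 [A2 n]]]]
  [A0 [A1 [A2 a]] + [A0 [A0 [A1 [A2 n]] + [A0 [A1 [A2 n]]]] + [A1 [A2 n]]]]
  [A0 [A1 [A2 a]] + [A0 [A1 [A2 n]] + [A0 [A0 [A1 [A2 n]]] + [A1 [A2 n]]]]]
  [A0 [A1 [A2 a]] + [A0 [A1 [A2 n]] + [A0 [A1 [A2 n]] + [A0 [A1 [A2 n]]]]]]

8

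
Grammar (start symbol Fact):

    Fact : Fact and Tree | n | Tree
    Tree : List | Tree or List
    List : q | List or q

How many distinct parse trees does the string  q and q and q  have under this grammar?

Parse trees for q and q and q:
  [Fact [Fact [Fact [Tree [List q]]] and [Tree [List q]]] and [Tree [List q]]]

1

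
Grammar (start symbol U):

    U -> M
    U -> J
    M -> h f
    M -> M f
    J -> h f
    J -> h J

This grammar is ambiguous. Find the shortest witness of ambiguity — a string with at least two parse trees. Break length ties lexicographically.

h f

length 2: h f has 2 parse trees

Two derivations of h f:
  U ⇒ M ⇒ h f
  U ⇒ J ⇒ h f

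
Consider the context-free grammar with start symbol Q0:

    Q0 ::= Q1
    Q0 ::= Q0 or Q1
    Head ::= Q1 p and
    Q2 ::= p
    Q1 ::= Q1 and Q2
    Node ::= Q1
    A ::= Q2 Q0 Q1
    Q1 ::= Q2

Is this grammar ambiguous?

Unambiguous

Only Q0, Q1, Q2 are reachable from Q0; ignoring the rest: Q0 → Q0 or Q1 | Q1  ;  Q1 → Q1 and Q2 | Q2  — a left-associative chain with Q2 at the bottom. Each string factors uniquely by precedence.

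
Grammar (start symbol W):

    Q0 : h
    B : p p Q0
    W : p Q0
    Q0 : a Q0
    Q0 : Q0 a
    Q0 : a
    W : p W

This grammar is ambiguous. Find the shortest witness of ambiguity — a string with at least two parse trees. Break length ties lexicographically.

p a a

length 2: no string has ≥2 trees
length 3: p a a has 2 parse trees

Two derivations of p a a:
  W ⇒ p Q0 ⇒ p a Q0 ⇒ p a a
  W ⇒ p Q0 ⇒ p Q0 a ⇒ p a a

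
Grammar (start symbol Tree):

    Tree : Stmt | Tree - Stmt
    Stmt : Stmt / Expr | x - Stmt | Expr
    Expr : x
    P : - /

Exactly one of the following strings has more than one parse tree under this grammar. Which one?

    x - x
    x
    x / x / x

x - x: 2 trees
x: 1 tree
x / x / x: 1 tree

x - x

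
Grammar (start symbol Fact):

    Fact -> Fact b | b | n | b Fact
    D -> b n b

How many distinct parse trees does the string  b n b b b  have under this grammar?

Parse trees for b n b b b:
  [Fact [Fact [Fact [Fact b [Fact n]] b] b] b]
  [Fact [Fact [Fact b [Fact [Fact n] b]] b] b]
  [Fact [Fact b [Fact [Fact [Fact n] b] b]] b]
  [Fact b [Fact [Fact [Fact [Fact n] b] b] b]]

4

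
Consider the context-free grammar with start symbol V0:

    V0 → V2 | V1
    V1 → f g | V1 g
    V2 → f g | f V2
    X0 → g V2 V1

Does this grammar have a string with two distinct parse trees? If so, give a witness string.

Ambiguous

Witness: f g

Derivation 1: V0 ⇒ V2 ⇒ f g
Derivation 2: V0 ⇒ V1 ⇒ f g

Two distinct leftmost derivations for the same string.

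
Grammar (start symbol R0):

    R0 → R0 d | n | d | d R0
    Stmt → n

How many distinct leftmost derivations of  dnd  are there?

2

Parse trees for dnd:
  [R0 [R0 d [R0 n]] d]
  [R0 d [R0 [R0 n] d]]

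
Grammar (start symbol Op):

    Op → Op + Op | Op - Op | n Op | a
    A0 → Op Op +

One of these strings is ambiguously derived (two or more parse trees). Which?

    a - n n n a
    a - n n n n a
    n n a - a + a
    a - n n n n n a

n n a - a + a

a - n n n a: 1 tree
a - n n n n a: 1 tree
n n a - a + a: 9 trees
a - n n n n n a: 1 tree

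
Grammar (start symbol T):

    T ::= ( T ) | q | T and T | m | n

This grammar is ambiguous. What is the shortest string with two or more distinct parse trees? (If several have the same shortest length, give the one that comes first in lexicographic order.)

length 1: no string has ≥2 trees
length 3: no string has ≥2 trees
length 5: m and m and m has 2 parse trees

Two derivations of m and m and m:
  T ⇒ T and T ⇒ T and T and T ⇒ m and T and T ⇒ m and m and T ⇒ m and m and m
  T ⇒ T and T ⇒ m and T ⇒ m and T and T ⇒ m and m and T ⇒ m and m and m

m and m and m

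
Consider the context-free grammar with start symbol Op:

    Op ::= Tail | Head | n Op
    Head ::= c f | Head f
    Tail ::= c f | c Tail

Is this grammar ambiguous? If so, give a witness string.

Witness: c f

Derivation 1: Op ⇒ Tail ⇒ c f
Derivation 2: Op ⇒ Head ⇒ c f

Two distinct leftmost derivations for the same string.

Ambiguous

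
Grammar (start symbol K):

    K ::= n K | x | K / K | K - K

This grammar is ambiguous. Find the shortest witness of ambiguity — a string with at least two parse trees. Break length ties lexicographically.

n x - x

length 1: no string has ≥2 trees
length 2: no string has ≥2 trees
length 3: no string has ≥2 trees
length 4: n x - x has 2 parse trees

Two derivations of n x - x:
  K ⇒ n K ⇒ n K - K ⇒ n x - K ⇒ n x - x
  K ⇒ K - K ⇒ n K - K ⇒ n x - K ⇒ n x - x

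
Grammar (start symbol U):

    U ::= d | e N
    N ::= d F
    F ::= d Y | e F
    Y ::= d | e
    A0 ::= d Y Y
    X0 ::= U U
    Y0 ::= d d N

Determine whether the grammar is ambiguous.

(A0, X0, Y0 are unreachable from U, so their rules don't affect L(U).) Each reachable nonterminal has at most one production per leading terminal, and all productions are right-linear; the derivation is determined token-by-token.

Unambiguous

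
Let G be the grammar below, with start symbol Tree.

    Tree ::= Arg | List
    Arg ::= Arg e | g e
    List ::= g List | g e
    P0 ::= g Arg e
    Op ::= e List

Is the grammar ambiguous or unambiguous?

Witness: g e

Derivation 1: Tree ⇒ Arg ⇒ g e
Derivation 2: Tree ⇒ List ⇒ g e

Two distinct leftmost derivations for the same string.

Ambiguous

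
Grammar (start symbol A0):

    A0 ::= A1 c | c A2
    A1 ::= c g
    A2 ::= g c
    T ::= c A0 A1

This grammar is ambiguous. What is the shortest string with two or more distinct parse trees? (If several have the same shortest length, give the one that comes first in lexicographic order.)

c g c

length 3: c g c has 2 parse trees

Two derivations of c g c:
  A0 ⇒ A1 c ⇒ c g c
  A0 ⇒ c A2 ⇒ c g c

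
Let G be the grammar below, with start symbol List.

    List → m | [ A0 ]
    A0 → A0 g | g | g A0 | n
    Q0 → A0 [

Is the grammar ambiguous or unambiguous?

Witness: [ g g ]

Derivation 1: List ⇒ [ A0 ] ⇒ [ A0 g ] ⇒ [ g g ]
Derivation 2: List ⇒ [ A0 ] ⇒ [ g A0 ] ⇒ [ g g ]

Two distinct leftmost derivations for the same string.

Ambiguous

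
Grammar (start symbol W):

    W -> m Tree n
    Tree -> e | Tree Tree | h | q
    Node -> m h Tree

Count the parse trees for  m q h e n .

2

Parse trees for m q h e n:
  [W m [Tree [Tree q] [Tree [Tree h] [Tree e]]] n]
  [W m [Tree [Tree [Tree q] [Tree h]] [Tree e]] n]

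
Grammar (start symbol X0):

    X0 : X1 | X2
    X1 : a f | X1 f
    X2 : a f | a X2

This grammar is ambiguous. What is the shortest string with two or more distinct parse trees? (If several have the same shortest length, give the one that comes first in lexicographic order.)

length 2: a f has 2 parse trees

Two derivations of a f:
  X0 ⇒ X1 ⇒ a f
  X0 ⇒ X2 ⇒ a f

a f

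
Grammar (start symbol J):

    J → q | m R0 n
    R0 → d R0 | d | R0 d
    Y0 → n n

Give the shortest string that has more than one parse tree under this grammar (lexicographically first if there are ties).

m d d n

length 1: no string has ≥2 trees
length 3: no string has ≥2 trees
length 4: m d d n has 2 parse trees

Two derivations of m d d n:
  J ⇒ m R0 n ⇒ m d R0 n ⇒ m d d n
  J ⇒ m R0 n ⇒ m R0 d n ⇒ m d d n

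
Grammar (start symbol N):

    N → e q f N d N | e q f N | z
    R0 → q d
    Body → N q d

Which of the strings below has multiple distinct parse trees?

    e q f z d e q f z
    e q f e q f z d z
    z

e q f z d e q f z: 1 tree
e q f e q f z d z: 2 trees
z: 1 tree

e q f e q f z d z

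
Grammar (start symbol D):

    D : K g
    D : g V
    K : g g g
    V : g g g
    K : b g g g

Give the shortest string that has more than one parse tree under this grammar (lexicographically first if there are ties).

g g g g

length 4: g g g g has 2 parse trees

Two derivations of g g g g:
  D ⇒ K g ⇒ g g g g
  D ⇒ g V ⇒ g g g g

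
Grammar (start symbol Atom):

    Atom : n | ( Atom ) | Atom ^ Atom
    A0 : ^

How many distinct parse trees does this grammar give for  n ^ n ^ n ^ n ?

5

Parse trees for n ^ n ^ n ^ n:
  [Atom [Atom n] ^ [Atom [Atom n] ^ [Atom [Atom n] ^ [Atom n]]]]
  [Atom [Atom n] ^ [Atom [Atom [Atom n] ^ [Atom n]] ^ [Atom n]]]
  [Atom [Atom [Atom n] ^ [Atom n]] ^ [Atom [Atom n] ^ [Atom n]]]
  [Atom [Atom [Atom n] ^ [Atom [Atom n] ^ [Atom n]]] ^ [Atom n]]
  [Atom [Atom [Atom [Atom n] ^ [Atom n]] ^ [Atom n]] ^ [Atom n]]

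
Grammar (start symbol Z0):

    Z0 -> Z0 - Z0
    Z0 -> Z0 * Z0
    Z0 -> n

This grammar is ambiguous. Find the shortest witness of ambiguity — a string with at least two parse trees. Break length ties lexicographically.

n * n * n

length 1: no string has ≥2 trees
length 3: no string has ≥2 trees
length 5: n * n * n has 2 parse trees

Two derivations of n * n * n:
  Z0 ⇒ Z0 * Z0 ⇒ Z0 * Z0 * Z0 ⇒ n * Z0 * Z0 ⇒ n * n * Z0 ⇒ n * n * n
  Z0 ⇒ Z0 * Z0 ⇒ n * Z0 ⇒ n * Z0 * Z0 ⇒ n * n * Z0 ⇒ n * n * n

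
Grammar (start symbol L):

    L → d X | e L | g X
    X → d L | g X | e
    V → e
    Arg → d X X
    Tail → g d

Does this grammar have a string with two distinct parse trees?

Unambiguous

(V, Arg, Tail are unreachable from L, so their rules don't affect L(L).) The reachable rules are right-linear with at most one rule per (nonterminal, next-terminal) pair. Each input token forces the next rule, so parsing is deterministic.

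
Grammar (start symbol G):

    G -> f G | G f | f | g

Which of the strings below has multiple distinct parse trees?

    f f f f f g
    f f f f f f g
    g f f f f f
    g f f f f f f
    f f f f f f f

f f f f f g: 1 tree
f f f f f f g: 1 tree
g f f f f f: 1 tree
g f f f f f f: 1 tree
f f f f f f f: 64 trees

f f f f f f f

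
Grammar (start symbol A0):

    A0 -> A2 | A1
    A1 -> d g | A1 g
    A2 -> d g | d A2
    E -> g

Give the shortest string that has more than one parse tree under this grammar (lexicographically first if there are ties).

length 2: d g has 2 parse trees

Two derivations of d g:
  A0 ⇒ A2 ⇒ d g
  A0 ⇒ A1 ⇒ d g

d g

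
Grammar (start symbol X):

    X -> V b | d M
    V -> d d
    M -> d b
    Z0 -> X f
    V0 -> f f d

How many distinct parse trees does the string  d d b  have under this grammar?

2

Parse trees for d d b:
  [X [V d d] b]
  [X d [M d b]]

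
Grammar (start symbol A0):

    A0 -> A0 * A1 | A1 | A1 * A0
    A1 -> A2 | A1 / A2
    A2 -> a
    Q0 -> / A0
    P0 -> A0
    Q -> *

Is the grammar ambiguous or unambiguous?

Ambiguous

Witness: a * a

Derivation 1: A0 ⇒ A0 * A1 ⇒ A1 * A1 ⇒ A2 * A1 ⇒ a * A1 ⇒ a * A2 ⇒ a * a
Derivation 2: A0 ⇒ A1 * A0 ⇒ A2 * A0 ⇒ a * A0 ⇒ a * A1 ⇒ a * A2 ⇒ a * a

Two distinct leftmost derivations for the same string.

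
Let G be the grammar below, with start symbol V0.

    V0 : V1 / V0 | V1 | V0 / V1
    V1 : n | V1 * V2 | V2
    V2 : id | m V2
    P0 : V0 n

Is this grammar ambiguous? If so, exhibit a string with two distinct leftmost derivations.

Ambiguous

Witness: id / id

Derivation 1: V0 ⇒ V1 / V0 ⇒ V2 / V0 ⇒ id / V0 ⇒ id / V1 ⇒ id / V2 ⇒ id / id
Derivation 2: V0 ⇒ V0 / V1 ⇒ V1 / V1 ⇒ V2 / V1 ⇒ id / V1 ⇒ id / V2 ⇒ id / id

Two distinct leftmost derivations for the same string.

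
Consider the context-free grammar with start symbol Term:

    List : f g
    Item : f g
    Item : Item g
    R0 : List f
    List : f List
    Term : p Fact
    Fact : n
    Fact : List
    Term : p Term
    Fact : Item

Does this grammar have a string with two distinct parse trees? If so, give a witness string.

Ambiguous

Witness: p f g

Derivation 1: Term ⇒ p Fact ⇒ p List ⇒ p f g
Derivation 2: Term ⇒ p Fact ⇒ p Item ⇒ p f g

Two distinct leftmost derivations for the same string.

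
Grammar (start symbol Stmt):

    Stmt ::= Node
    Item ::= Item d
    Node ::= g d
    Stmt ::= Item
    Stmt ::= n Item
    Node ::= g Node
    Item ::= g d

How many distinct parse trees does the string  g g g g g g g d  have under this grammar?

Parse trees for g g g g g g g d:
  [Stmt [Node g [Node g [Node g [Node g [Node g [Node g [Node g d]]]]]]]]

1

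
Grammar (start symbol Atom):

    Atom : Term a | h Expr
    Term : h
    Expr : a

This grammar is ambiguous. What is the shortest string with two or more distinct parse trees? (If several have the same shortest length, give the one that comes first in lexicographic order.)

length 2: h a has 2 parse trees

Two derivations of h a:
  Atom ⇒ Term a ⇒ h a
  Atom ⇒ h Expr ⇒ h a

h a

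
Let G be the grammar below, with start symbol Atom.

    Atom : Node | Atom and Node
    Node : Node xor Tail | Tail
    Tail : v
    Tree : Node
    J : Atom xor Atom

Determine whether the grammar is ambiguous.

(Tree, J are unreachable from Atom, so their rules don't affect L(Atom).) The grammar is stratified — Atom handles 'and' (left-recursive), Node handles 'xor', Tail atoms. Each operator has a fixed associativity and precedence level, so every string has one parse.

Unambiguous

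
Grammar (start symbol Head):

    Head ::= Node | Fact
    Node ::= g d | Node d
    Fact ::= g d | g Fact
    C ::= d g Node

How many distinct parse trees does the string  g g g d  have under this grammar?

1

Parse trees for g g g d:
  [Head [Fact g [Fact g [Fact g d]]]]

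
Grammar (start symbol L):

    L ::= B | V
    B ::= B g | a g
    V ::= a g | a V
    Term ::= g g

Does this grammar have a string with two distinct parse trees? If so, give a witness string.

Ambiguous

Witness: a g

Derivation 1: L ⇒ B ⇒ a g
Derivation 2: L ⇒ V ⇒ a g

Two distinct leftmost derivations for the same string.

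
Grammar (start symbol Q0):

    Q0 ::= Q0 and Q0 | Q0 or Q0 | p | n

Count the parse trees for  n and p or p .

2

Parse trees for n and p or p:
  [Q0 [Q0 n] and [Q0 [Q0 p] or [Q0 p]]]
  [Q0 [Q0 [Q0 n] and [Q0 p]] or [Q0 p]]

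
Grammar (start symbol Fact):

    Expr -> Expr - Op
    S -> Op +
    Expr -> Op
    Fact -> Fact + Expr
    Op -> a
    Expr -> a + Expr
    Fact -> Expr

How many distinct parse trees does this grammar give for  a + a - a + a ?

3

Parse trees for a + a - a + a:
  [Fact [Fact [Fact [Expr [Op a]]] + [Expr [Expr [Op a]] - [Op a]]] + [Expr [Op a]]]
  [Fact [Fact [Expr [Expr a + [Expr [Op a]]] - [Op a]]] + [Expr [Op a]]]
  [Fact [Fact [Expr a + [Expr [Expr [Op a]] - [Op a]]]] + [Expr [Op a]]]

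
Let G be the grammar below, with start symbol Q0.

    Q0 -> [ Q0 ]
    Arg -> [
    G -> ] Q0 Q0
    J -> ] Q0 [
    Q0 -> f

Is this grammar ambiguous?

Unambiguous

(Arg, J, G are unreachable from Q0, so their rules don't affect L(Q0).) L(Q0) is { openⁿ atom closeⁿ : n ≥ 0 }. The bracket depth fixes n, and the derivation is forced at every step.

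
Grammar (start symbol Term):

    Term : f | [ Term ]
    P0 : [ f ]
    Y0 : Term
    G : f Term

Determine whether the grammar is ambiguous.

Unambiguous

Only Term is reachable from Term; ignoring the rest: L(Term) is { openⁿ atom closeⁿ : n ≥ 0 }. The bracket depth fixes n, and the derivation is forced at every step.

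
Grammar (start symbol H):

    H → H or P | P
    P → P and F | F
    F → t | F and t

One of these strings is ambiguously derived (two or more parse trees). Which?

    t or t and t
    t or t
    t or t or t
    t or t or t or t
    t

t or t and t

t or t and t: 2 trees
t or t: 1 tree
t or t or t: 1 tree
t or t or t or t: 1 tree
t: 1 tree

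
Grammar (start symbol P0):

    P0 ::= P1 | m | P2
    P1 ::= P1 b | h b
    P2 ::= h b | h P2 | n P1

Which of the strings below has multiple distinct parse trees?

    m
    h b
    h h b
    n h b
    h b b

m: 1 tree
h b: 2 trees
h h b: 1 tree
n h b: 1 tree
h b b: 1 tree

h b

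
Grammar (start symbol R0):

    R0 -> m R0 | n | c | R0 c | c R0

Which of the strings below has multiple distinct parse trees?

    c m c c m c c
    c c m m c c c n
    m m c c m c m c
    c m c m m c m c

c m c c m c c: 7 trees
c c m m c c c n: 1 tree
m m c c m c m c: 1 tree
c m c m m c m c: 1 tree

c m c c m c c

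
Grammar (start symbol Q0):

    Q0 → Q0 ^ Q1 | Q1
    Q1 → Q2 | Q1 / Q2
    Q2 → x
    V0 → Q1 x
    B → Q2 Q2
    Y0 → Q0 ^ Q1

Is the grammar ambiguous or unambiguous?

(V0, B, Y0 are unreachable from Q0, so their rules don't affect L(Q0).) Q0 → Q0 ^ Q1 | Q1  ;  Q1 → Q1 / Q2 | Q2  — a left-associative chain with Q2 at the bottom. Each string factors uniquely by precedence.

Unambiguous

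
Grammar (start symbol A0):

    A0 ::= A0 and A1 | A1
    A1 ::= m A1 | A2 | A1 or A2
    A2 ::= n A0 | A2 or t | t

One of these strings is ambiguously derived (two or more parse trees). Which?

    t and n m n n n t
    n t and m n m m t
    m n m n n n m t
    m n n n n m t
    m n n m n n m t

n t and m n m m t

t and n m n n n t: 1 tree
n t and m n m m t: 2 trees
m n m n n n m t: 1 tree
m n n n n m t: 1 tree
m n n m n n m t: 1 tree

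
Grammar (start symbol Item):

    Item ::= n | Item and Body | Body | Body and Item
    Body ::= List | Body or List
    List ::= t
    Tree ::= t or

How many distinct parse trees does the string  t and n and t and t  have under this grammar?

3

Parse trees for t and n and t and t:
  [Item [Item [Item [Body [List t]] and [Item n]] and [Body [List t]]] and [Body [List t]]]
  [Item [Item [Body [List t]] and [Item [Item n] and [Body [List t]]]] and [Body [List t]]]
  [Item [Body [List t]] and [Item [Item [Item n] and [Body [List t]]] and [Body [List t]]]]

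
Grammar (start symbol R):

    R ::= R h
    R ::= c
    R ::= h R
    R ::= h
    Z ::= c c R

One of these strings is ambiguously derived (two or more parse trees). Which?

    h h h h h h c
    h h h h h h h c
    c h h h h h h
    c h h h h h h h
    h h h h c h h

h h h h c h h

h h h h h h c: 1 tree
h h h h h h h c: 1 tree
c h h h h h h: 1 tree
c h h h h h h h: 1 tree
h h h h c h h: 15 trees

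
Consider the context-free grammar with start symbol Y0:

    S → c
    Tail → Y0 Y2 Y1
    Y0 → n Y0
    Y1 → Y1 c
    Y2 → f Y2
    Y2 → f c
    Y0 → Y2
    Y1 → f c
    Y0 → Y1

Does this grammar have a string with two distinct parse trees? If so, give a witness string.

Witness: f c

Derivation 1: Y0 ⇒ Y2 ⇒ f c
Derivation 2: Y0 ⇒ Y1 ⇒ f c

Two distinct leftmost derivations for the same string.

Ambiguous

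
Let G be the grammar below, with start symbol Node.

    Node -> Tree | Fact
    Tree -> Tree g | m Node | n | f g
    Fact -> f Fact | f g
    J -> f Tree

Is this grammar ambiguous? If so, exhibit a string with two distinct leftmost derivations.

Ambiguous

Witness: f g

Derivation 1: Node ⇒ Tree ⇒ f g
Derivation 2: Node ⇒ Fact ⇒ f g

Two distinct leftmost derivations for the same string.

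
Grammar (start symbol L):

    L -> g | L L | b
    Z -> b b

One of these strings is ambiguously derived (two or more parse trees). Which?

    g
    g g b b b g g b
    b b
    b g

g g b b b g g b

g: 1 tree
g g b b b g g b: 429 trees
b b: 1 tree
b g: 1 tree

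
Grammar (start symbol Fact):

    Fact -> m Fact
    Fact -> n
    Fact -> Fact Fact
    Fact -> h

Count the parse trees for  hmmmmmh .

Parse trees for hmmmmmh:
  [Fact [Fact h] [Fact m [Fact m [Fact m [Fact m [Fact m [Fact h]]]]]]]

1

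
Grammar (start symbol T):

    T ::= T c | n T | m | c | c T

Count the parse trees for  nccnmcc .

Parse trees for nccnmcc (showing first 6 of 15):
  [T [T [T n [T c [T c [T n [T m]]]]] c] c]
  [T [T n [T [T c [T c [T n [T m]]]] c]] c]
  [T [T n [T c [T [T c [T n [T m]]] c]]] c]
  [T [T n [T c [T c [T [T n [T m]] c]]]] c]
  [T [T n [T c [T c [T n [T [T m] c]]]]] c]
  [T n [T [T [T c [T c [T n [T m]]]] c] c]]

15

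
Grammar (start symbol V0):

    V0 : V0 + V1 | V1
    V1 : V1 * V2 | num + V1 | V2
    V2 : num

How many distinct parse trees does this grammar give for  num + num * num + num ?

Parse trees for num + num * num + num:
  [V0 [V0 [V0 [V1 [V2 num]]] + [V1 [V1 [V2 num]] * [V2 num]]] + [V1 [V2 num]]]
  [V0 [V0 [V1 [V1 num + [V1 [V2 num]]] * [V2 num]]] + [V1 [V2 num]]]
  [V0 [V0 [V1 num + [V1 [V1 [V2 num]] * [V2 num]]]] + [V1 [V2 num]]]

3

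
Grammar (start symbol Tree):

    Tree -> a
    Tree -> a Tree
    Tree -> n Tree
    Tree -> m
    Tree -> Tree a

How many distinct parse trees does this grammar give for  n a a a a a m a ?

Parse trees for n a a a a a m a:
  [Tree n [Tree a [Tree a [Tree a [Tree a [Tree a [Tree [Tree m] a]]]]]]]
  [Tree n [Tree a [Tree a [Tree a [Tree a [Tree [Tree a [Tree m]] a]]]]]]
  [Tree n [Tree a [Tree a [Tree a [Tree [Tree a [Tree a [Tree m]]] a]]]]]
  [Tree n [Tree a [Tree a [Tree [Tree a [Tree a [Tree a [Tree m]]]] a]]]]
  [Tree n [Tree a [Tree [Tree a [Tree a [Tree a [Tree a [Tree m]]]]] a]]]
  [Tree n [Tree [Tree a [Tree a [Tree a [Tree a [Tree a [Tree m]]]]]] a]]
  [Tree [Tree n [Tree a [Tree a [Tree a [Tree a [Tree a [Tree m]]]]]]] a]

7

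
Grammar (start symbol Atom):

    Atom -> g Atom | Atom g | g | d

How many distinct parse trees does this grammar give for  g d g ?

2

Parse trees for g d g:
  [Atom g [Atom [Atom d] g]]
  [Atom [Atom g [Atom d]] g]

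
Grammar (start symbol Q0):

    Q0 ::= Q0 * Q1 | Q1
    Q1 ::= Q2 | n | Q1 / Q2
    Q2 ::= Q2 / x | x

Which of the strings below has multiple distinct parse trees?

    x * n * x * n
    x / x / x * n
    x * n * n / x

x * n * x * n: 1 tree
x / x / x * n: 4 trees
x * n * n / x: 1 tree

x / x / x * n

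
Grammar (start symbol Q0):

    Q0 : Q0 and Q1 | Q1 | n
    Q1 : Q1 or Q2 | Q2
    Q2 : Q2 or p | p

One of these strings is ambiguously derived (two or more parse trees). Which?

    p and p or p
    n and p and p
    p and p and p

p and p or p

p and p or p: 2 trees
n and p and p: 1 tree
p and p and p: 1 tree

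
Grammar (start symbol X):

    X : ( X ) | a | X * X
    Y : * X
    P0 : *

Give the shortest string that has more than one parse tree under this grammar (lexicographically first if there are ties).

length 1: no string has ≥2 trees
length 3: no string has ≥2 trees
length 5: a * a * a has 2 parse trees

Two derivations of a * a * a:
  X ⇒ X * X ⇒ a * X ⇒ a * X * X ⇒ a * a * X ⇒ a * a * a
  X ⇒ X * X ⇒ X * X * X ⇒ a * X * X ⇒ a * a * X ⇒ a * a * a

a * a * a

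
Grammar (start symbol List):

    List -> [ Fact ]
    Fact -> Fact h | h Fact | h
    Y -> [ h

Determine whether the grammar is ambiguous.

Witness: [ h h ]

Derivation 1: List ⇒ [ Fact ] ⇒ [ Fact h ] ⇒ [ h h ]
Derivation 2: List ⇒ [ Fact ] ⇒ [ h Fact ] ⇒ [ h h ]

Two distinct leftmost derivations for the same string.

Ambiguous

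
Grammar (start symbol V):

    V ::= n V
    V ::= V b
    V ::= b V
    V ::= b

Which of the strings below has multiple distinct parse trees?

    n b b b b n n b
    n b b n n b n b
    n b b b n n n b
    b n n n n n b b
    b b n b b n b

b n n n n n b b

n b b b b n n b: 1 tree
n b b n n b n b: 1 tree
n b b b n n n b: 1 tree
b n n n n n b b: 8 trees
b b n b b n b: 1 tree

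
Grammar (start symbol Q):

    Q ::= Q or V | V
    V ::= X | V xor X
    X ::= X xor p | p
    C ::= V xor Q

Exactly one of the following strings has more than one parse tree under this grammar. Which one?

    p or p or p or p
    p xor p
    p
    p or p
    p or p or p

p xor p

p or p or p or p: 1 tree
p xor p: 2 trees
p: 1 tree
p or p: 1 tree
p or p or p: 1 tree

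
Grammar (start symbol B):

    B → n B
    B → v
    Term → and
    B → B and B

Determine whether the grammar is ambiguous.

Witness: n v and v

Derivation 1: B ⇒ n B ⇒ n B and B ⇒ n v and B ⇒ n v and v
Derivation 2: B ⇒ B and B ⇒ n B and B ⇒ n v and B ⇒ n v and v

Two distinct leftmost derivations for the same string.

Ambiguous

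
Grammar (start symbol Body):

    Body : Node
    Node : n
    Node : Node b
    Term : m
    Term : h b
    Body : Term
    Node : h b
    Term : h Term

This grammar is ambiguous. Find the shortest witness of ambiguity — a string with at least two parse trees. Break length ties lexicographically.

h b

length 1: no string has ≥2 trees
length 2: h b has 2 parse trees

Two derivations of h b:
  Body ⇒ Node ⇒ h b
  Body ⇒ Term ⇒ h b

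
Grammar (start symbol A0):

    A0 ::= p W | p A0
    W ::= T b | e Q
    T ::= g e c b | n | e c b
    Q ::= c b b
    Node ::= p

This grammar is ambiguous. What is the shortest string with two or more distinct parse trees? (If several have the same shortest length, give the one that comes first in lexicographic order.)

length 3: no string has ≥2 trees
length 4: no string has ≥2 trees
length 5: p e c b b has 2 parse trees

Two derivations of p e c b b:
  A0 ⇒ p W ⇒ p T b ⇒ p e c b b
  A0 ⇒ p W ⇒ p e Q ⇒ p e c b b

p e c b b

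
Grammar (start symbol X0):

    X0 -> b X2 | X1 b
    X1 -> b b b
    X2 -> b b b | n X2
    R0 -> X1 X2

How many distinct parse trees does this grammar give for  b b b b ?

Parse trees for b b b b:
  [X0 b [X2 b b b]]
  [X0 [X1 b b b] b]

2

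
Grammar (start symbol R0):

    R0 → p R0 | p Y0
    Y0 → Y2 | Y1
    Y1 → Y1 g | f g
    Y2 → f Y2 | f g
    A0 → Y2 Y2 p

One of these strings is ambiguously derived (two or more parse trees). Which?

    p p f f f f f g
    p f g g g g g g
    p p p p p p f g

p p p p p p f g

p p f f f f f g: 1 tree
p f g g g g g g: 1 tree
p p p p p p f g: 2 trees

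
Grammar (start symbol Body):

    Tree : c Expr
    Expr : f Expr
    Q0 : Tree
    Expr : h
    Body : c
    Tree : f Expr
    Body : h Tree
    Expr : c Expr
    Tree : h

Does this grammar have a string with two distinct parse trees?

(Q0 is unreachable from Body, so its rules don't affect L(Body).) Each reachable nonterminal has at most one production per leading terminal, and all productions are right-linear; the derivation is determined token-by-token.

Unambiguous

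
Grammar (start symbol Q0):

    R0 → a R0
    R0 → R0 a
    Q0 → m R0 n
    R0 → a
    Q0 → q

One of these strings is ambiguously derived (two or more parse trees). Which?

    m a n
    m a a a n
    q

m a a a n

m a n: 1 tree
m a a a n: 4 trees
q: 1 tree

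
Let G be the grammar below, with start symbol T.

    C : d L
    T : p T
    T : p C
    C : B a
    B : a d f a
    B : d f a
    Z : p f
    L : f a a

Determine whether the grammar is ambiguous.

Witness: p d f a a

Derivation 1: T ⇒ p C ⇒ p d L ⇒ p d f a a
Derivation 2: T ⇒ p C ⇒ p B a ⇒ p d f a a

Two distinct leftmost derivations for the same string.

Ambiguous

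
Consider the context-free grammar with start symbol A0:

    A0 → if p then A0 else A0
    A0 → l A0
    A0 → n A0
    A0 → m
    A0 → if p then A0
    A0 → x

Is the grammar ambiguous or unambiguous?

Witness: if p then if p then m else m

Derivation 1: A0 ⇒ if p then A0 else A0 ⇒ if p then if p then A0 else A0 ⇒ if p then if p then m else A0 ⇒ if p then if p then m else m
Derivation 2: A0 ⇒ if p then A0 ⇒ if p then if p then A0 else A0 ⇒ if p then if p then m else A0 ⇒ if p then if p then m else m

Two distinct leftmost derivations for the same string.

Ambiguous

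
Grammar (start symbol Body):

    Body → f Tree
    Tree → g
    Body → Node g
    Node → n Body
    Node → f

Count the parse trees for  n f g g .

Parse trees for n f g g:
  [Body [Node n [Body f [Tree g]]] g]
  [Body [Node n [Body [Node f] g]] g]

2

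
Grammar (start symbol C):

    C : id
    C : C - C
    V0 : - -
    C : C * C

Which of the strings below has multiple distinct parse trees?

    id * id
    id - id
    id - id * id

id * id: 1 tree
id - id: 1 tree
id - id * id: 2 trees

id - id * id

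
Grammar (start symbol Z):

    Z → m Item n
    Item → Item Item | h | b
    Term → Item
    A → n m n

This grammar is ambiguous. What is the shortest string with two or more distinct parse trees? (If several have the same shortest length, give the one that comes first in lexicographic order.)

length 3: no string has ≥2 trees
length 4: no string has ≥2 trees
length 5: m b b b n has 2 parse trees

Two derivations of m b b b n:
  Z ⇒ m Item n ⇒ m Item Item n ⇒ m Item Item Item n ⇒ m b Item Item n ⇒ m b b Item n ⇒ m b b b n
  Z ⇒ m Item n ⇒ m Item Item n ⇒ m b Item n ⇒ m b Item Item n ⇒ m b b Item n ⇒ m b b b n

m b b b n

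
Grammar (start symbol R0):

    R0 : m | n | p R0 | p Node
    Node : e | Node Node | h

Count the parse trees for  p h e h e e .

14

Parse trees for p h e h e e (showing first 6 of 14):
  [R0 p [Node [Node h] [Node [Node e] [Node [Node h] [Node [Node e] [Node e]]]]]]
  [R0 p [Node [Node h] [Node [Node e] [Node [Node [Node h] [Node e]] [Node e]]]]]
  [R0 p [Node [Node h] [Node [Node [Node e] [Node h]] [Node [Node e] [Node e]]]]]
  [R0 p [Node [Node h] [Node [Node [Node e] [Node [Node h] [Node e]]] [Node e]]]]
  [R0 p [Node [Node h] [Node [Node [Node [Node e] [Node h]] [Node e]] [Node e]]]]
  [R0 p [Node [Node [Node h] [Node e]] [Node [Node h] [Node [Node e] [Node e]]]]]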